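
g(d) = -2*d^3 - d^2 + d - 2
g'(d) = -6*d^2 - 2*d + 1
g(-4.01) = 106.87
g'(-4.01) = -87.46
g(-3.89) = 96.71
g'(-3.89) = -82.01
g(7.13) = -770.64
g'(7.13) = -318.28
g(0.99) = -3.93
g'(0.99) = -6.86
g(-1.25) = -0.91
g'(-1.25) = -5.88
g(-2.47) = 19.57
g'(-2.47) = -30.67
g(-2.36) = 16.36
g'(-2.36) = -27.70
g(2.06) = -21.67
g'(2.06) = -28.58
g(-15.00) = 6508.00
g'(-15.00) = -1319.00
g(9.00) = -1532.00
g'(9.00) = -503.00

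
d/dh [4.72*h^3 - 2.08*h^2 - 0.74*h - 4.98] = 14.16*h^2 - 4.16*h - 0.74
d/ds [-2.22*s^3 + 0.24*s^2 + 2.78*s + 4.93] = -6.66*s^2 + 0.48*s + 2.78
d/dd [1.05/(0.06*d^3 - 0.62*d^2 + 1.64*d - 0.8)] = (-0.189*d^2 + 1.302*d - 1.722)/(0.06*d^3 - 0.62*d^2 + 1.64*d - 0.8)^2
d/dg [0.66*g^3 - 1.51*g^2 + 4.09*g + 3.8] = 1.98*g^2 - 3.02*g + 4.09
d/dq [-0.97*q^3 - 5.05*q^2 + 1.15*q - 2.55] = -2.91*q^2 - 10.1*q + 1.15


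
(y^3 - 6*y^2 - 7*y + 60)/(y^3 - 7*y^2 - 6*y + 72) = (y - 5)/(y - 6)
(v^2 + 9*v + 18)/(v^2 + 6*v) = (v + 3)/v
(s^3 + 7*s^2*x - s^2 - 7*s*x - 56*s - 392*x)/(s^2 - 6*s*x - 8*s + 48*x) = (-s^2 - 7*s*x - 7*s - 49*x)/(-s + 6*x)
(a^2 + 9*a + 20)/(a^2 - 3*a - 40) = (a + 4)/(a - 8)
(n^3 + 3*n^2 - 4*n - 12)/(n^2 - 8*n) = (n^3 + 3*n^2 - 4*n - 12)/(n*(n - 8))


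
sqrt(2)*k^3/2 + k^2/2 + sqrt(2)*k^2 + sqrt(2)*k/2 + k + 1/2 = (k + 1)*(k + sqrt(2)/2)*(sqrt(2)*k/2 + sqrt(2)/2)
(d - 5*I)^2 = d^2 - 10*I*d - 25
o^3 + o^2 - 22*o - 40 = (o - 5)*(o + 2)*(o + 4)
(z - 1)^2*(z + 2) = z^3 - 3*z + 2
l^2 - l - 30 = (l - 6)*(l + 5)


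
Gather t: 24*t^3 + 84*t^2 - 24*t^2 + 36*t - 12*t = 24*t^3 + 60*t^2 + 24*t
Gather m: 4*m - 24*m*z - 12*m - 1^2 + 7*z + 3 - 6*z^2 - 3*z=m*(-24*z - 8) - 6*z^2 + 4*z + 2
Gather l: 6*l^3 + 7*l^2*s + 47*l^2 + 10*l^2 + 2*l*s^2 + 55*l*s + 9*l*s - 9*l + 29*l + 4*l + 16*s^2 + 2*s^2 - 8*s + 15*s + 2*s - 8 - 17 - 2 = 6*l^3 + l^2*(7*s + 57) + l*(2*s^2 + 64*s + 24) + 18*s^2 + 9*s - 27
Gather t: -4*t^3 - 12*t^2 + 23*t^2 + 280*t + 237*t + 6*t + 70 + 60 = -4*t^3 + 11*t^2 + 523*t + 130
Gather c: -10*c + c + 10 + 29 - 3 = 36 - 9*c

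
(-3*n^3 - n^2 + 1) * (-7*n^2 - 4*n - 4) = 21*n^5 + 19*n^4 + 16*n^3 - 3*n^2 - 4*n - 4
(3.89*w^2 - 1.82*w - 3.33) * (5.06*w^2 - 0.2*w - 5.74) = 19.6834*w^4 - 9.9872*w^3 - 38.8144*w^2 + 11.1128*w + 19.1142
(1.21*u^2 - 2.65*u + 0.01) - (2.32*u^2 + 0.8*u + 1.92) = -1.11*u^2 - 3.45*u - 1.91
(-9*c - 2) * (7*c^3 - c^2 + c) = -63*c^4 - 5*c^3 - 7*c^2 - 2*c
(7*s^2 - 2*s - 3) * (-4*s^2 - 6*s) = -28*s^4 - 34*s^3 + 24*s^2 + 18*s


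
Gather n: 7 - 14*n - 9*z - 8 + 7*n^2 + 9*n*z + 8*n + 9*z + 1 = 7*n^2 + n*(9*z - 6)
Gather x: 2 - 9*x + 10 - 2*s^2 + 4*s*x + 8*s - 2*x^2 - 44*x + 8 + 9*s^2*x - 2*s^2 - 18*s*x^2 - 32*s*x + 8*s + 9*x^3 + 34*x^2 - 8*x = -4*s^2 + 16*s + 9*x^3 + x^2*(32 - 18*s) + x*(9*s^2 - 28*s - 61) + 20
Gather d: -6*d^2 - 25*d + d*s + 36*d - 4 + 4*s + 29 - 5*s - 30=-6*d^2 + d*(s + 11) - s - 5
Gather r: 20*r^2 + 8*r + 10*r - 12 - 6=20*r^2 + 18*r - 18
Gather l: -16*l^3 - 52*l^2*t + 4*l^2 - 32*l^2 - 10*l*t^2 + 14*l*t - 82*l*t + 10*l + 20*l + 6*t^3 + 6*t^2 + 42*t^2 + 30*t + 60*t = -16*l^3 + l^2*(-52*t - 28) + l*(-10*t^2 - 68*t + 30) + 6*t^3 + 48*t^2 + 90*t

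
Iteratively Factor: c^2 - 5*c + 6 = (c - 3)*(c - 2)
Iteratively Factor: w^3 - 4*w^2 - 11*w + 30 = (w - 5)*(w^2 + w - 6) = (w - 5)*(w - 2)*(w + 3)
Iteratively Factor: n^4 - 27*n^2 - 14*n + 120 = (n - 2)*(n^3 + 2*n^2 - 23*n - 60) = (n - 2)*(n + 4)*(n^2 - 2*n - 15) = (n - 5)*(n - 2)*(n + 4)*(n + 3)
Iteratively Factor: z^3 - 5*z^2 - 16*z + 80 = (z - 4)*(z^2 - z - 20) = (z - 4)*(z + 4)*(z - 5)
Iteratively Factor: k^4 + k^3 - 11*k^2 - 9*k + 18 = (k + 2)*(k^3 - k^2 - 9*k + 9) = (k - 1)*(k + 2)*(k^2 - 9) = (k - 3)*(k - 1)*(k + 2)*(k + 3)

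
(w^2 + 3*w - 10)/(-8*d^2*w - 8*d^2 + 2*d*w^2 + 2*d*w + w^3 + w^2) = (w^2 + 3*w - 10)/(-8*d^2*w - 8*d^2 + 2*d*w^2 + 2*d*w + w^3 + w^2)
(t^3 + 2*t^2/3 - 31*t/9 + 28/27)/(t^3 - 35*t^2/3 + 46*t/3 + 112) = (9*t^2 - 15*t + 4)/(9*(t^2 - 14*t + 48))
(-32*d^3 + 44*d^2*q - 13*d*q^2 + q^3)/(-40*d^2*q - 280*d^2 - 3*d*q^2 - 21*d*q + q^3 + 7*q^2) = (4*d^2 - 5*d*q + q^2)/(5*d*q + 35*d + q^2 + 7*q)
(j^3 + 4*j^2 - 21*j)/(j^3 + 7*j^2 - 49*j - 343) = j*(j - 3)/(j^2 - 49)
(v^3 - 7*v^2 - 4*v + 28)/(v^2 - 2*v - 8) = (v^2 - 9*v + 14)/(v - 4)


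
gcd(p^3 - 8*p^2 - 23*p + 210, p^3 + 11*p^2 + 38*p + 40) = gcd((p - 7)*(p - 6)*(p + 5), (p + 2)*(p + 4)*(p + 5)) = p + 5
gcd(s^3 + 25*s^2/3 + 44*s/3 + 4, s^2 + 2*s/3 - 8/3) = s + 2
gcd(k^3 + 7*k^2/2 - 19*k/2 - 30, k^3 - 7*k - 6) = k - 3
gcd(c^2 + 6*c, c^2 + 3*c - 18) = c + 6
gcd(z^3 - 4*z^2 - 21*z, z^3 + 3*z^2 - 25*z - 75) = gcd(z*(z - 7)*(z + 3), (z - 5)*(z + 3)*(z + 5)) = z + 3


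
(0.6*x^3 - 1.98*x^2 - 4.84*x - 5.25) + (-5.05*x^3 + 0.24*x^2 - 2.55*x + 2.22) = -4.45*x^3 - 1.74*x^2 - 7.39*x - 3.03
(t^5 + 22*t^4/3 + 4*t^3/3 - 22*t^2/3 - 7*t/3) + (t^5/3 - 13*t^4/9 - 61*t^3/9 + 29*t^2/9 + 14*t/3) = 4*t^5/3 + 53*t^4/9 - 49*t^3/9 - 37*t^2/9 + 7*t/3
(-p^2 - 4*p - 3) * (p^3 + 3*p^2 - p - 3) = -p^5 - 7*p^4 - 14*p^3 - 2*p^2 + 15*p + 9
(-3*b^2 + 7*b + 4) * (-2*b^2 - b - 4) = 6*b^4 - 11*b^3 - 3*b^2 - 32*b - 16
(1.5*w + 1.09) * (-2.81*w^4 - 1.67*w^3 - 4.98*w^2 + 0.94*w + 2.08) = -4.215*w^5 - 5.5679*w^4 - 9.2903*w^3 - 4.0182*w^2 + 4.1446*w + 2.2672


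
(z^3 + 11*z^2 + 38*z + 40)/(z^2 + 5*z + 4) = (z^2 + 7*z + 10)/(z + 1)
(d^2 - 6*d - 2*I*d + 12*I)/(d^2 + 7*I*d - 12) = (d^2 - 6*d - 2*I*d + 12*I)/(d^2 + 7*I*d - 12)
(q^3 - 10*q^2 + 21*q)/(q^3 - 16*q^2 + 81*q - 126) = q/(q - 6)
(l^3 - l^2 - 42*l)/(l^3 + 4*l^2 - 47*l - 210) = l/(l + 5)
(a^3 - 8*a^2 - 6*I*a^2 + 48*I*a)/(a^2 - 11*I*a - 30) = a*(a - 8)/(a - 5*I)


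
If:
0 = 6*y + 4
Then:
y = -2/3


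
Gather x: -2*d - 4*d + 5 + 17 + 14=36 - 6*d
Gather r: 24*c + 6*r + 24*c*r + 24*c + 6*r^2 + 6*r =48*c + 6*r^2 + r*(24*c + 12)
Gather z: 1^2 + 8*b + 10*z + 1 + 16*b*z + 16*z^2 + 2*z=8*b + 16*z^2 + z*(16*b + 12) + 2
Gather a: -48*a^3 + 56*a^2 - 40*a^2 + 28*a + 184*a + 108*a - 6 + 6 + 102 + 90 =-48*a^3 + 16*a^2 + 320*a + 192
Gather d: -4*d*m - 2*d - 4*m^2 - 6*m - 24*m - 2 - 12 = d*(-4*m - 2) - 4*m^2 - 30*m - 14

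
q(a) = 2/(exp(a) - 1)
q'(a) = -2*exp(a)/(exp(a) - 1)^2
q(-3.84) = -2.04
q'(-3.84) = -0.04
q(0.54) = 2.79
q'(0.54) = -6.69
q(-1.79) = -2.40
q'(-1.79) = -0.48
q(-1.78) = -2.41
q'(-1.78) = -0.49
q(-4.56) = -2.02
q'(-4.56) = -0.02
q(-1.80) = -2.40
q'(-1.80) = -0.47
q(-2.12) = -2.27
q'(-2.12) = -0.31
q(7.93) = 0.00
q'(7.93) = -0.00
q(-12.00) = -2.00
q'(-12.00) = 0.00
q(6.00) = 0.00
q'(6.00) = 0.00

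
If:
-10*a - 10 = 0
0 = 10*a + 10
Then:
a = -1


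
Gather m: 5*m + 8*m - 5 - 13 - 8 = 13*m - 26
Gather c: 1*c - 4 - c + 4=0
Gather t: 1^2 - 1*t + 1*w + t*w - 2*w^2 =t*(w - 1) - 2*w^2 + w + 1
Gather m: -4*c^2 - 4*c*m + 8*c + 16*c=-4*c^2 - 4*c*m + 24*c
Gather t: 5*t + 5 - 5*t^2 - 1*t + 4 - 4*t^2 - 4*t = 9 - 9*t^2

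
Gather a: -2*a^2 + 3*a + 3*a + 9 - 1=-2*a^2 + 6*a + 8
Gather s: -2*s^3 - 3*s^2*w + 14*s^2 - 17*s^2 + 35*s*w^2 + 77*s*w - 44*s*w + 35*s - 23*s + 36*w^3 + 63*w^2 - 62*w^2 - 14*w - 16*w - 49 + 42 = -2*s^3 + s^2*(-3*w - 3) + s*(35*w^2 + 33*w + 12) + 36*w^3 + w^2 - 30*w - 7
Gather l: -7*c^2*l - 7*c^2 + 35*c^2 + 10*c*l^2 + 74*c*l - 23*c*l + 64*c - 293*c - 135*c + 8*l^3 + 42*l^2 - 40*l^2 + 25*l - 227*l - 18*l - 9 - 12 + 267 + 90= 28*c^2 - 364*c + 8*l^3 + l^2*(10*c + 2) + l*(-7*c^2 + 51*c - 220) + 336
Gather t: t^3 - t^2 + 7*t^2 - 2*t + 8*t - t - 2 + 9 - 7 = t^3 + 6*t^2 + 5*t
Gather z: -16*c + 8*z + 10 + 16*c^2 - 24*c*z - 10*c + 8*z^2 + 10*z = 16*c^2 - 26*c + 8*z^2 + z*(18 - 24*c) + 10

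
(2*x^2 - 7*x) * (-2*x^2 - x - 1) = -4*x^4 + 12*x^3 + 5*x^2 + 7*x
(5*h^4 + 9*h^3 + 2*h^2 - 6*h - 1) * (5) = 25*h^4 + 45*h^3 + 10*h^2 - 30*h - 5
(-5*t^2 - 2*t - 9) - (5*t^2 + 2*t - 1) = -10*t^2 - 4*t - 8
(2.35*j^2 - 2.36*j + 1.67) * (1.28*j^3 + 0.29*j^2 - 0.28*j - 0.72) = 3.008*j^5 - 2.3393*j^4 + 0.7952*j^3 - 0.5469*j^2 + 1.2316*j - 1.2024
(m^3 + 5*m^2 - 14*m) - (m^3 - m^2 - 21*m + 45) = 6*m^2 + 7*m - 45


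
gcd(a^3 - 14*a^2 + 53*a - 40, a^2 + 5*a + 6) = 1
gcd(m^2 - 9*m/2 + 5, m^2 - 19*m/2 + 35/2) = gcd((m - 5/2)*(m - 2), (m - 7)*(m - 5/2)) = m - 5/2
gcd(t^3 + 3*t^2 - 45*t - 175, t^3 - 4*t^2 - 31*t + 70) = t^2 - 2*t - 35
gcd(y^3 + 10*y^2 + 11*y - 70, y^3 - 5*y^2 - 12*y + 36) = y - 2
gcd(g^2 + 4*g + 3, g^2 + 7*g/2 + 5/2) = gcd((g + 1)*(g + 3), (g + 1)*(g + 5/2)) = g + 1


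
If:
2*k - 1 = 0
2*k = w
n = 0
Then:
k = 1/2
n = 0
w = 1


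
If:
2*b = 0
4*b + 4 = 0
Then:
No Solution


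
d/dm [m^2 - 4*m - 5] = 2*m - 4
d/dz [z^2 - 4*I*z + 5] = 2*z - 4*I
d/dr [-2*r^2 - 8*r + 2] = -4*r - 8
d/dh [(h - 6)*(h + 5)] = 2*h - 1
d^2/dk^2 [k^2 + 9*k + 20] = 2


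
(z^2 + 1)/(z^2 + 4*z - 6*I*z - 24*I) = (z^2 + 1)/(z^2 + z*(4 - 6*I) - 24*I)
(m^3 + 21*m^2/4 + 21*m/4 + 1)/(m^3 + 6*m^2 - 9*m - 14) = (m^2 + 17*m/4 + 1)/(m^2 + 5*m - 14)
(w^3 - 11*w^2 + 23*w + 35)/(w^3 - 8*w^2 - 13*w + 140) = (w + 1)/(w + 4)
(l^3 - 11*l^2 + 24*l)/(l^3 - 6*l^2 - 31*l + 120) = l/(l + 5)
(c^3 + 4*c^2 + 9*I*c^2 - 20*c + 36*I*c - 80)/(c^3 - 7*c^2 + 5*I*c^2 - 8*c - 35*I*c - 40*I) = (c^2 + 4*c*(1 + I) + 16*I)/(c^2 - 7*c - 8)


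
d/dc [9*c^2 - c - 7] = 18*c - 1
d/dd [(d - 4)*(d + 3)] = 2*d - 1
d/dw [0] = 0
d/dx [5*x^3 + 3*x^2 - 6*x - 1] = 15*x^2 + 6*x - 6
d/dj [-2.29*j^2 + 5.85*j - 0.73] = 5.85 - 4.58*j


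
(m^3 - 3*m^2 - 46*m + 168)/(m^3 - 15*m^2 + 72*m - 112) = (m^2 + m - 42)/(m^2 - 11*m + 28)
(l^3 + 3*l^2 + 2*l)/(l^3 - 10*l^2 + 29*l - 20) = l*(l^2 + 3*l + 2)/(l^3 - 10*l^2 + 29*l - 20)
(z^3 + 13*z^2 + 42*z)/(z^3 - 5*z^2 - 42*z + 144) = z*(z + 7)/(z^2 - 11*z + 24)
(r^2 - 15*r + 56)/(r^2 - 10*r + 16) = (r - 7)/(r - 2)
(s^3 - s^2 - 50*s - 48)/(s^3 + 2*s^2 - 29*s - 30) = (s - 8)/(s - 5)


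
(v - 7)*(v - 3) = v^2 - 10*v + 21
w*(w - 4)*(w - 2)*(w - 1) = w^4 - 7*w^3 + 14*w^2 - 8*w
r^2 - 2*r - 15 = (r - 5)*(r + 3)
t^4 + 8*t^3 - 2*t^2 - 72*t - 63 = (t - 3)*(t + 1)*(t + 3)*(t + 7)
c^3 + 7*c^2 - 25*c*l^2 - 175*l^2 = (c + 7)*(c - 5*l)*(c + 5*l)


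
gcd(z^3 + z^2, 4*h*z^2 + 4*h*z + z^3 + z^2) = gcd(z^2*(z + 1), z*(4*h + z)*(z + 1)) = z^2 + z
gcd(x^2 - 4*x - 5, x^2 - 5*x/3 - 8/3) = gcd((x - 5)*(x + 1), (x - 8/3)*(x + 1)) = x + 1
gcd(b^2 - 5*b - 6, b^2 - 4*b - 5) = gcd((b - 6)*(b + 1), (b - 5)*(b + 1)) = b + 1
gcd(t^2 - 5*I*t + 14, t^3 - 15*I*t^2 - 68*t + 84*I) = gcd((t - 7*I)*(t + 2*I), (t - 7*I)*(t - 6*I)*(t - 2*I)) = t - 7*I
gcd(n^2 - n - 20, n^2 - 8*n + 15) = n - 5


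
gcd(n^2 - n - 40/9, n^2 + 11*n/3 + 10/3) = n + 5/3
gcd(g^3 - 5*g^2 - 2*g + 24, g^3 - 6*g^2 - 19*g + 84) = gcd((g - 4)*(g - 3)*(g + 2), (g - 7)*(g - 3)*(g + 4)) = g - 3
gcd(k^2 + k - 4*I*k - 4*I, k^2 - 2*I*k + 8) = k - 4*I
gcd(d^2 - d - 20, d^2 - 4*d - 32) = d + 4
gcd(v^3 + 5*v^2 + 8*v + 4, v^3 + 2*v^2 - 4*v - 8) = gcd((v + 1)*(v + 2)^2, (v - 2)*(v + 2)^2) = v^2 + 4*v + 4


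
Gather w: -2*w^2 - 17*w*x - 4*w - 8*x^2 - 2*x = -2*w^2 + w*(-17*x - 4) - 8*x^2 - 2*x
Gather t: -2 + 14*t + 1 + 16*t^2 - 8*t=16*t^2 + 6*t - 1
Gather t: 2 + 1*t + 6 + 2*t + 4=3*t + 12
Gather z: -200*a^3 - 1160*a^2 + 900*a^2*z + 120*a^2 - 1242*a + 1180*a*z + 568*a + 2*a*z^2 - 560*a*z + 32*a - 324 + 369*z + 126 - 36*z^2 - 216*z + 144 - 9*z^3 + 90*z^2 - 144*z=-200*a^3 - 1040*a^2 - 642*a - 9*z^3 + z^2*(2*a + 54) + z*(900*a^2 + 620*a + 9) - 54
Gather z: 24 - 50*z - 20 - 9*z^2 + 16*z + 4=-9*z^2 - 34*z + 8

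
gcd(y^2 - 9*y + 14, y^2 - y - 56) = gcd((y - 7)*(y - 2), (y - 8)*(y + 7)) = 1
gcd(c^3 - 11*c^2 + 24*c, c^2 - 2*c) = c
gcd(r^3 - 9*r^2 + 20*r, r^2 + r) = r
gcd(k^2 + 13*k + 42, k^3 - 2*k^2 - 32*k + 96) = k + 6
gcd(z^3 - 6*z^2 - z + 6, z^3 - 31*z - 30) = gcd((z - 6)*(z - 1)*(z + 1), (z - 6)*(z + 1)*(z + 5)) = z^2 - 5*z - 6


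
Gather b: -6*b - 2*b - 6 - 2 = -8*b - 8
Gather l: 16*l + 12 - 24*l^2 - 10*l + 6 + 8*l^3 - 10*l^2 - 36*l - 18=8*l^3 - 34*l^2 - 30*l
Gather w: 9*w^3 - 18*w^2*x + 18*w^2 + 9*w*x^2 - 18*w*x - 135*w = 9*w^3 + w^2*(18 - 18*x) + w*(9*x^2 - 18*x - 135)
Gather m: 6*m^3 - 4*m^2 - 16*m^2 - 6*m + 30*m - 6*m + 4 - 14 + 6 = 6*m^3 - 20*m^2 + 18*m - 4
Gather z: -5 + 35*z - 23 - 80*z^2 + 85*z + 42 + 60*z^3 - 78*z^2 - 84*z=60*z^3 - 158*z^2 + 36*z + 14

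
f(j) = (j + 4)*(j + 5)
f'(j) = 2*j + 9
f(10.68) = 230.18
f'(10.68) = 30.36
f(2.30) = 45.99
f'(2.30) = 13.60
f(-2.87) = 2.41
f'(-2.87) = 3.26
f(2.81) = 53.19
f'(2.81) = 14.62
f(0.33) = 23.08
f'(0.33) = 9.66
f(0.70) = 26.79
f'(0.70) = 10.40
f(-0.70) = 14.19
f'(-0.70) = 7.60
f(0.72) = 27.00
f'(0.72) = 10.44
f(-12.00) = 56.00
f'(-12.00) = -15.00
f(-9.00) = 20.00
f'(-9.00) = -9.00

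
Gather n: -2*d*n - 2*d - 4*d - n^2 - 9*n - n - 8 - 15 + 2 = -6*d - n^2 + n*(-2*d - 10) - 21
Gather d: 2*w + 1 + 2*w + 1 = 4*w + 2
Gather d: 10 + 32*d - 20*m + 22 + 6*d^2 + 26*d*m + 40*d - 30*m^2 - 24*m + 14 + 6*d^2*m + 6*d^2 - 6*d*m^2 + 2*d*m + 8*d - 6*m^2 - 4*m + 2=d^2*(6*m + 12) + d*(-6*m^2 + 28*m + 80) - 36*m^2 - 48*m + 48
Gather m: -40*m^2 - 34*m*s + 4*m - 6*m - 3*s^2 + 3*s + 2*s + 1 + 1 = -40*m^2 + m*(-34*s - 2) - 3*s^2 + 5*s + 2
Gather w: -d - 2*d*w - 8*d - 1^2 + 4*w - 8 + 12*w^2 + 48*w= -9*d + 12*w^2 + w*(52 - 2*d) - 9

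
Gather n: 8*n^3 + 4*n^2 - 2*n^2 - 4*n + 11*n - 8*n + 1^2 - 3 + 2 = 8*n^3 + 2*n^2 - n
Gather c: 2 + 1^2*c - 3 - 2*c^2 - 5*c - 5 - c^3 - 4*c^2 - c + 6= -c^3 - 6*c^2 - 5*c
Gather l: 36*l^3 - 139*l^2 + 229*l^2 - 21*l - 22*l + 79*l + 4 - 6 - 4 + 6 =36*l^3 + 90*l^2 + 36*l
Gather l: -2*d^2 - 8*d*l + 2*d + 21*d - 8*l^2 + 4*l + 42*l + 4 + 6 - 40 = -2*d^2 + 23*d - 8*l^2 + l*(46 - 8*d) - 30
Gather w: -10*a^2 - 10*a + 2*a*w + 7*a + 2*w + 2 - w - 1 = -10*a^2 - 3*a + w*(2*a + 1) + 1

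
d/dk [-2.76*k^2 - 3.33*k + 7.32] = -5.52*k - 3.33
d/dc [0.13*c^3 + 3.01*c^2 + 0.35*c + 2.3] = 0.39*c^2 + 6.02*c + 0.35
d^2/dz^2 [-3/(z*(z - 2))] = 6*(-3*z^2 + 6*z - 4)/(z^3*(z^3 - 6*z^2 + 12*z - 8))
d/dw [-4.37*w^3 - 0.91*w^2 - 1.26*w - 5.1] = -13.11*w^2 - 1.82*w - 1.26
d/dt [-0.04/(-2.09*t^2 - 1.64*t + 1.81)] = (-0.1672*t - 0.0656)/(2.09*t^2 + 1.64*t - 1.81)^2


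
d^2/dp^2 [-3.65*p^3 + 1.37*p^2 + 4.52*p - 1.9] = 2.74 - 21.9*p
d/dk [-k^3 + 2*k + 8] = 2 - 3*k^2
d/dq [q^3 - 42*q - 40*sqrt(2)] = 3*q^2 - 42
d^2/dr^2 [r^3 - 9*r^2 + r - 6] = 6*r - 18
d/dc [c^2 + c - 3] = 2*c + 1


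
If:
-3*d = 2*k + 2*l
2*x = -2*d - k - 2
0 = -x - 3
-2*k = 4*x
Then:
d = -1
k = 6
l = -9/2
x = -3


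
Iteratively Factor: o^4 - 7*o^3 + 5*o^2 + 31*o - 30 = (o - 1)*(o^3 - 6*o^2 - o + 30) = (o - 1)*(o + 2)*(o^2 - 8*o + 15) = (o - 3)*(o - 1)*(o + 2)*(o - 5)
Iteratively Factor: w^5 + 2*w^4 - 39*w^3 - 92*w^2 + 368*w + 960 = (w - 5)*(w^4 + 7*w^3 - 4*w^2 - 112*w - 192) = (w - 5)*(w + 4)*(w^3 + 3*w^2 - 16*w - 48) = (w - 5)*(w - 4)*(w + 4)*(w^2 + 7*w + 12) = (w - 5)*(w - 4)*(w + 4)^2*(w + 3)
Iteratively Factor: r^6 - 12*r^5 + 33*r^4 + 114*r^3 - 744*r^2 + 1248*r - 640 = (r + 4)*(r^5 - 16*r^4 + 97*r^3 - 274*r^2 + 352*r - 160) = (r - 4)*(r + 4)*(r^4 - 12*r^3 + 49*r^2 - 78*r + 40) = (r - 4)^2*(r + 4)*(r^3 - 8*r^2 + 17*r - 10) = (r - 5)*(r - 4)^2*(r + 4)*(r^2 - 3*r + 2) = (r - 5)*(r - 4)^2*(r - 2)*(r + 4)*(r - 1)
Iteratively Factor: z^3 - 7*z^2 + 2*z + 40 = (z - 5)*(z^2 - 2*z - 8) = (z - 5)*(z - 4)*(z + 2)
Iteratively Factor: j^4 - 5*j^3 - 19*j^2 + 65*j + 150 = (j - 5)*(j^3 - 19*j - 30) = (j - 5)*(j + 2)*(j^2 - 2*j - 15) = (j - 5)^2*(j + 2)*(j + 3)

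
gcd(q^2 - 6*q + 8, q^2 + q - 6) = q - 2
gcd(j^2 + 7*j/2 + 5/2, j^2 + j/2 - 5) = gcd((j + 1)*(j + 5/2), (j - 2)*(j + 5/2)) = j + 5/2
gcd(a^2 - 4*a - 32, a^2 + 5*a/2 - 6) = a + 4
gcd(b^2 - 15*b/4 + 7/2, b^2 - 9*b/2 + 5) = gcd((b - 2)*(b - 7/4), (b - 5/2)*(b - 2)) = b - 2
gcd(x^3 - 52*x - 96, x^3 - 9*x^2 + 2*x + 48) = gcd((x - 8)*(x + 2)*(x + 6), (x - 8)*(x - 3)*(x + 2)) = x^2 - 6*x - 16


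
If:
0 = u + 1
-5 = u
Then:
No Solution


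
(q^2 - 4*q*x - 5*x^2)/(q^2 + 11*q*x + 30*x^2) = (q^2 - 4*q*x - 5*x^2)/(q^2 + 11*q*x + 30*x^2)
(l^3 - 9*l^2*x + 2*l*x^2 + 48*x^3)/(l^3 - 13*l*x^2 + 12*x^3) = (-l^2 + 6*l*x + 16*x^2)/(-l^2 - 3*l*x + 4*x^2)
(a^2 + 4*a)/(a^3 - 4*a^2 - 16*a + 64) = a/(a^2 - 8*a + 16)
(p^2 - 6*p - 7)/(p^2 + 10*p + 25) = (p^2 - 6*p - 7)/(p^2 + 10*p + 25)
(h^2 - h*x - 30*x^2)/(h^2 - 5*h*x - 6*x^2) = (h + 5*x)/(h + x)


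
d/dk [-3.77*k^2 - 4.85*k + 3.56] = -7.54*k - 4.85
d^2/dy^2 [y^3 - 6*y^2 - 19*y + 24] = 6*y - 12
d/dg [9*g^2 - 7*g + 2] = 18*g - 7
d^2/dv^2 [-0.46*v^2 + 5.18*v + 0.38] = -0.920000000000000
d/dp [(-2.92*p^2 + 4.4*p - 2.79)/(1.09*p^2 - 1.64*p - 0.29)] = (-0.00720000000000098*p^2 + 7.7758*p - 5.8516)/(1.1881*p^4 - 3.5752*p^3 + 2.0574*p^2 + 0.9512*p + 0.0841)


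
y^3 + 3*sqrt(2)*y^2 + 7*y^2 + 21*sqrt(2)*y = y*(y + 7)*(y + 3*sqrt(2))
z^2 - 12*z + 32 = (z - 8)*(z - 4)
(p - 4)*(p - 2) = p^2 - 6*p + 8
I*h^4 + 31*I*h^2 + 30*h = h*(h - 5*I)*(h + 6*I)*(I*h + 1)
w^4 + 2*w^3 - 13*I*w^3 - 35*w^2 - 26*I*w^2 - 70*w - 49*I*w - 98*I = (w + 2)*(w - 7*I)^2*(w + I)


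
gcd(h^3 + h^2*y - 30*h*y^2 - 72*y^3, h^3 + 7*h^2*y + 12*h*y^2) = h^2 + 7*h*y + 12*y^2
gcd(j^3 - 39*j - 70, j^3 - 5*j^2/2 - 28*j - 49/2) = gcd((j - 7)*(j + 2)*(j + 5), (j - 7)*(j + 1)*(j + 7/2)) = j - 7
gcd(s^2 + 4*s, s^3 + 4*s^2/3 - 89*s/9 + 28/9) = s + 4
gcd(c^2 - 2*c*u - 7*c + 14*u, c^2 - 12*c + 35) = c - 7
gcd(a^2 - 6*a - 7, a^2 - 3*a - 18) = 1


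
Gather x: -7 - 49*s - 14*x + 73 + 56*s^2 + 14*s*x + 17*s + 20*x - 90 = 56*s^2 - 32*s + x*(14*s + 6) - 24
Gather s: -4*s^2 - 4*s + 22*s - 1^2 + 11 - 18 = -4*s^2 + 18*s - 8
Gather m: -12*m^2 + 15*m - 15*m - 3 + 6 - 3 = -12*m^2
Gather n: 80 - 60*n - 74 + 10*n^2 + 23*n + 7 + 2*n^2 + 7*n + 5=12*n^2 - 30*n + 18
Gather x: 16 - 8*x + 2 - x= 18 - 9*x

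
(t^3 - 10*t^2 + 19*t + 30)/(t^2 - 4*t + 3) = (t^3 - 10*t^2 + 19*t + 30)/(t^2 - 4*t + 3)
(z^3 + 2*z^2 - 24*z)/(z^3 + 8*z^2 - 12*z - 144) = z/(z + 6)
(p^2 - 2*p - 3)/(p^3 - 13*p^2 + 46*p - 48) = (p + 1)/(p^2 - 10*p + 16)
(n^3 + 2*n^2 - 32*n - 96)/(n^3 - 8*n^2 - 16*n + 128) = (n^2 - 2*n - 24)/(n^2 - 12*n + 32)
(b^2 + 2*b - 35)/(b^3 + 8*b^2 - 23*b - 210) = 1/(b + 6)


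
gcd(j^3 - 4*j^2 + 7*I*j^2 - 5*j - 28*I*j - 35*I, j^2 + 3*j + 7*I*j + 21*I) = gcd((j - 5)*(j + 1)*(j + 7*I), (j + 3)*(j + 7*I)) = j + 7*I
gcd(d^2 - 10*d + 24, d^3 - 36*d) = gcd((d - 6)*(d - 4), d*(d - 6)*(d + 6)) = d - 6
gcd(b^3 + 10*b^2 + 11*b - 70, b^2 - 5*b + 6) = b - 2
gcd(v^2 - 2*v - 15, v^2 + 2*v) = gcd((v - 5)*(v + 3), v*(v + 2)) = 1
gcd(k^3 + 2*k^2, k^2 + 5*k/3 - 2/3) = k + 2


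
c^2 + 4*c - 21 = (c - 3)*(c + 7)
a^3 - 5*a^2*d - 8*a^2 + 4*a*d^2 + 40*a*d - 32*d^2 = (a - 8)*(a - 4*d)*(a - d)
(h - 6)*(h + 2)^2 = h^3 - 2*h^2 - 20*h - 24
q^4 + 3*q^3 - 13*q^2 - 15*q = q*(q - 3)*(q + 1)*(q + 5)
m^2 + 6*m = m*(m + 6)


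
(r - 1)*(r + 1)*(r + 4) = r^3 + 4*r^2 - r - 4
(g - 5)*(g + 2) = g^2 - 3*g - 10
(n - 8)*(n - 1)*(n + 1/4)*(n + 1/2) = n^4 - 33*n^3/4 + 11*n^2/8 + 39*n/8 + 1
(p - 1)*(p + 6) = p^2 + 5*p - 6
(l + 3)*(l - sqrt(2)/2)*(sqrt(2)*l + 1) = sqrt(2)*l^3 + 3*sqrt(2)*l^2 - sqrt(2)*l/2 - 3*sqrt(2)/2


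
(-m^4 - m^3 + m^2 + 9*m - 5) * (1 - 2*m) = 2*m^5 + m^4 - 3*m^3 - 17*m^2 + 19*m - 5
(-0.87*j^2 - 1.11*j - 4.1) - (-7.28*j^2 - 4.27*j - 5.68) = 6.41*j^2 + 3.16*j + 1.58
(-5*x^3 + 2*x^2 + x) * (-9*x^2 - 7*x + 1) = 45*x^5 + 17*x^4 - 28*x^3 - 5*x^2 + x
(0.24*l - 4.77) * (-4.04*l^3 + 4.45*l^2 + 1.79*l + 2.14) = -0.9696*l^4 + 20.3388*l^3 - 20.7969*l^2 - 8.0247*l - 10.2078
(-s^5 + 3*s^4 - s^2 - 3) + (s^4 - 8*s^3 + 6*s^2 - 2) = -s^5 + 4*s^4 - 8*s^3 + 5*s^2 - 5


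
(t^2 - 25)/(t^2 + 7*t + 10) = (t - 5)/(t + 2)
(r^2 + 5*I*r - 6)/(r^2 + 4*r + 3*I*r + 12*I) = (r + 2*I)/(r + 4)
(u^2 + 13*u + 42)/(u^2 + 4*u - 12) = (u + 7)/(u - 2)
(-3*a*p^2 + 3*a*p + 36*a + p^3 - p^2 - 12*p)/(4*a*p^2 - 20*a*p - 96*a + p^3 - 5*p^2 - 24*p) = (-3*a*p + 12*a + p^2 - 4*p)/(4*a*p - 32*a + p^2 - 8*p)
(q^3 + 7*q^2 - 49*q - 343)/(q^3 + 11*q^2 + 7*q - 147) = (q - 7)/(q - 3)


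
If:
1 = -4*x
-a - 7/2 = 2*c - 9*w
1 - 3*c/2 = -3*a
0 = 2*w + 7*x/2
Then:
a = -43/240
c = 37/120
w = 7/16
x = -1/4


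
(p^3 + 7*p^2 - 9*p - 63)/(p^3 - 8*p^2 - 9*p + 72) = (p + 7)/(p - 8)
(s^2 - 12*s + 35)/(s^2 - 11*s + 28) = (s - 5)/(s - 4)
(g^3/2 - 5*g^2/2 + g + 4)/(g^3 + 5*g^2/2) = (g^3 - 5*g^2 + 2*g + 8)/(g^2*(2*g + 5))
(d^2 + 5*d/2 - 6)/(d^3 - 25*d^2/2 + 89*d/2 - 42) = (d + 4)/(d^2 - 11*d + 28)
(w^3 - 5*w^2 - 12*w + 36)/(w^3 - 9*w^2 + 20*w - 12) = (w + 3)/(w - 1)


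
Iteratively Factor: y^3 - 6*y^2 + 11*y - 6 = (y - 1)*(y^2 - 5*y + 6) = (y - 3)*(y - 1)*(y - 2)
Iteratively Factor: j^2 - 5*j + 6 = (j - 2)*(j - 3)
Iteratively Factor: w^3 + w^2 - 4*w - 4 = (w - 2)*(w^2 + 3*w + 2) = (w - 2)*(w + 2)*(w + 1)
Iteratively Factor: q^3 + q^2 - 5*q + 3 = (q - 1)*(q^2 + 2*q - 3) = (q - 1)^2*(q + 3)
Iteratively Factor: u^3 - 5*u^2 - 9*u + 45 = (u - 3)*(u^2 - 2*u - 15) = (u - 5)*(u - 3)*(u + 3)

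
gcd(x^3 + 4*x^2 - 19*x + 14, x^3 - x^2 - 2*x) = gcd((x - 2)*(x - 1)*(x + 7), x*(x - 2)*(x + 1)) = x - 2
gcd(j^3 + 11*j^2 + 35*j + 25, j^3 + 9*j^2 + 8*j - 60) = j + 5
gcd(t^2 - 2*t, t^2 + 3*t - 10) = t - 2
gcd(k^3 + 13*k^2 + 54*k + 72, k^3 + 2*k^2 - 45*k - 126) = k^2 + 9*k + 18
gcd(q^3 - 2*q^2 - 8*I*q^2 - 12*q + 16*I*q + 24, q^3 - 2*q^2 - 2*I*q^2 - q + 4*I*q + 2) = q - 2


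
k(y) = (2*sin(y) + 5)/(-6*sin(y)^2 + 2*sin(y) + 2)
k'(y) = (12*sin(y)*cos(y) - 2*cos(y))*(2*sin(y) + 5)/(-6*sin(y)^2 + 2*sin(y) + 2)^2 + 2*cos(y)/(-6*sin(y)^2 + 2*sin(y) + 2) = (30*sin(y) - 3*cos(2*y))*cos(y)/(2*(-3*sin(y)^2 + sin(y) + 1)^2)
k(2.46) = 7.13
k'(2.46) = -36.80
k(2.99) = 2.45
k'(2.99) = -0.70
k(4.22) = -0.73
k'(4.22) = 1.20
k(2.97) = 2.47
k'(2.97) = -0.96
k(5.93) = 7.30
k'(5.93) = -68.15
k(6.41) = 2.44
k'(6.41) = 0.38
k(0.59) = 4.87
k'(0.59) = 16.39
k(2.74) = 3.10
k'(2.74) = -5.10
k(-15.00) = -2.01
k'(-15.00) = 8.98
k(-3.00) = 2.95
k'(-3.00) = 5.51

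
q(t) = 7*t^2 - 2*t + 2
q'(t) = 14*t - 2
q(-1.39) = 18.30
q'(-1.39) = -21.46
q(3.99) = 105.46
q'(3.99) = 53.86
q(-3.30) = 84.83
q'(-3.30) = -48.20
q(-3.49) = 94.24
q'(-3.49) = -50.86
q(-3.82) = 111.79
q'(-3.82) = -55.48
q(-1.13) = 13.20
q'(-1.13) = -17.82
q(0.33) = 2.10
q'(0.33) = 2.62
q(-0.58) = 5.51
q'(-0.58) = -10.12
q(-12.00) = 1034.00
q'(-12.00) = -170.00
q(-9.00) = 587.00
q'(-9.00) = -128.00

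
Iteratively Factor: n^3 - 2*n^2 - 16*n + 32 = (n + 4)*(n^2 - 6*n + 8) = (n - 2)*(n + 4)*(n - 4)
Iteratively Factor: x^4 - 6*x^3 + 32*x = (x + 2)*(x^3 - 8*x^2 + 16*x) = x*(x + 2)*(x^2 - 8*x + 16) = x*(x - 4)*(x + 2)*(x - 4)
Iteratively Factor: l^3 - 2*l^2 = (l)*(l^2 - 2*l) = l^2*(l - 2)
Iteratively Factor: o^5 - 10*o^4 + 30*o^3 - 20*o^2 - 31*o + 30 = (o - 2)*(o^4 - 8*o^3 + 14*o^2 + 8*o - 15) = (o - 5)*(o - 2)*(o^3 - 3*o^2 - o + 3) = (o - 5)*(o - 3)*(o - 2)*(o^2 - 1) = (o - 5)*(o - 3)*(o - 2)*(o - 1)*(o + 1)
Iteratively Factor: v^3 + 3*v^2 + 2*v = (v + 1)*(v^2 + 2*v) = (v + 1)*(v + 2)*(v)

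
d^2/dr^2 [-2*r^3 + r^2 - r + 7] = 2 - 12*r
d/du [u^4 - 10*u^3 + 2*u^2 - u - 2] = 4*u^3 - 30*u^2 + 4*u - 1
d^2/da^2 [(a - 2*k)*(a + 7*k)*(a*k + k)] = 2*k*(3*a + 5*k + 1)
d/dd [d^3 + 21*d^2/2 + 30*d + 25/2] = 3*d^2 + 21*d + 30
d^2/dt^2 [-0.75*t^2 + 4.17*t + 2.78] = -1.50000000000000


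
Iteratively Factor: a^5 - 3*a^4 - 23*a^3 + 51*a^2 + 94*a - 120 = (a - 1)*(a^4 - 2*a^3 - 25*a^2 + 26*a + 120) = (a - 1)*(a + 2)*(a^3 - 4*a^2 - 17*a + 60) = (a - 5)*(a - 1)*(a + 2)*(a^2 + a - 12) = (a - 5)*(a - 1)*(a + 2)*(a + 4)*(a - 3)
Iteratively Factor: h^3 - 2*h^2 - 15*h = (h + 3)*(h^2 - 5*h) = (h - 5)*(h + 3)*(h)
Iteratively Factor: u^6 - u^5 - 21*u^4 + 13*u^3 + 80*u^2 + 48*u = (u + 1)*(u^5 - 2*u^4 - 19*u^3 + 32*u^2 + 48*u) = (u + 1)^2*(u^4 - 3*u^3 - 16*u^2 + 48*u) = u*(u + 1)^2*(u^3 - 3*u^2 - 16*u + 48) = u*(u - 4)*(u + 1)^2*(u^2 + u - 12) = u*(u - 4)*(u + 1)^2*(u + 4)*(u - 3)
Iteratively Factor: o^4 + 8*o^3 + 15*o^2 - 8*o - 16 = (o + 1)*(o^3 + 7*o^2 + 8*o - 16) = (o + 1)*(o + 4)*(o^2 + 3*o - 4) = (o + 1)*(o + 4)^2*(o - 1)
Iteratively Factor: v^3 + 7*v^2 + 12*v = (v + 3)*(v^2 + 4*v) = v*(v + 3)*(v + 4)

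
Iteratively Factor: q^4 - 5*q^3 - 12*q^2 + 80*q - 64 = (q - 4)*(q^3 - q^2 - 16*q + 16) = (q - 4)*(q + 4)*(q^2 - 5*q + 4) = (q - 4)^2*(q + 4)*(q - 1)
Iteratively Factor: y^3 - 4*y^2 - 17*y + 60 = (y - 3)*(y^2 - y - 20) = (y - 3)*(y + 4)*(y - 5)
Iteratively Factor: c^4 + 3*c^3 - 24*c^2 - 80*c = (c)*(c^3 + 3*c^2 - 24*c - 80) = c*(c - 5)*(c^2 + 8*c + 16) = c*(c - 5)*(c + 4)*(c + 4)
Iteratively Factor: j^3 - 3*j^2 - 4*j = (j + 1)*(j^2 - 4*j) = (j - 4)*(j + 1)*(j)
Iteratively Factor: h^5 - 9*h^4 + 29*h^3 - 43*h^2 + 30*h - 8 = (h - 4)*(h^4 - 5*h^3 + 9*h^2 - 7*h + 2) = (h - 4)*(h - 1)*(h^3 - 4*h^2 + 5*h - 2) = (h - 4)*(h - 1)^2*(h^2 - 3*h + 2) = (h - 4)*(h - 2)*(h - 1)^2*(h - 1)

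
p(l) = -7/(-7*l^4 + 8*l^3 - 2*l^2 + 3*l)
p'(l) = -7*(28*l^3 - 24*l^2 + 4*l - 3)/(-7*l^4 + 8*l^3 - 2*l^2 + 3*l)^2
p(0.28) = -8.58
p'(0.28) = 33.10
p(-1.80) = 0.05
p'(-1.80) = 0.10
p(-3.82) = 0.00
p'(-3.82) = 0.00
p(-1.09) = 0.27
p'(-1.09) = 0.75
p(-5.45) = 0.00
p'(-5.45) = 0.00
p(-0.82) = 0.62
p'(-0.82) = 2.05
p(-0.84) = 0.58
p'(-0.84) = 1.89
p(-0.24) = 7.22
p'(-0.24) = 42.71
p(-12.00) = 0.00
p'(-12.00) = 0.00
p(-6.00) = 0.00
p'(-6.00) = 0.00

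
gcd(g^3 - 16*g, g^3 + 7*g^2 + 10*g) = g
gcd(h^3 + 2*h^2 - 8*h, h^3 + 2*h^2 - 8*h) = h^3 + 2*h^2 - 8*h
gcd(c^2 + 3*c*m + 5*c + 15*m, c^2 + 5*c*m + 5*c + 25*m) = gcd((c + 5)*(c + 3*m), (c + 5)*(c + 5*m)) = c + 5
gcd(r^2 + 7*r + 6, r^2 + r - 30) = r + 6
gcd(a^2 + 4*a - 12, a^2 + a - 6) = a - 2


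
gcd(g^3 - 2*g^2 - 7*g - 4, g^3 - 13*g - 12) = g^2 - 3*g - 4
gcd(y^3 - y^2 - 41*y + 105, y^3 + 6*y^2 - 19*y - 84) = y + 7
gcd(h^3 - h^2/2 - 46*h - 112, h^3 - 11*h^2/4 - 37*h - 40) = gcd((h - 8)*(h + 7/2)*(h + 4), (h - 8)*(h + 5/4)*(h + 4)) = h^2 - 4*h - 32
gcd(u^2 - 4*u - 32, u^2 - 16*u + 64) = u - 8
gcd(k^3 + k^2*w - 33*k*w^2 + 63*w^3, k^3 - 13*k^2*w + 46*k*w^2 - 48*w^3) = -k + 3*w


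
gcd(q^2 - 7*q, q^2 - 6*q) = q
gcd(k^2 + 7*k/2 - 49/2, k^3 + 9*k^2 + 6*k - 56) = k + 7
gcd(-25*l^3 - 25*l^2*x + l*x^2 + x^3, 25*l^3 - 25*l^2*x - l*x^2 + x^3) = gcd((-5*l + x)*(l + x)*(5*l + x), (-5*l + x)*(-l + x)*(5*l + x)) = -25*l^2 + x^2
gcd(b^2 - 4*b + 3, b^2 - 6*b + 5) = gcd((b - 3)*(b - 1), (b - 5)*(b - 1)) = b - 1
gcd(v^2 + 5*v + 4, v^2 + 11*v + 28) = v + 4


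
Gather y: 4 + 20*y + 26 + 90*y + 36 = 110*y + 66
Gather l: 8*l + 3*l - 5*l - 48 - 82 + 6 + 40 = 6*l - 84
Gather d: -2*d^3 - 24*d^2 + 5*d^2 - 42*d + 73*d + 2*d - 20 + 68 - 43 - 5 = -2*d^3 - 19*d^2 + 33*d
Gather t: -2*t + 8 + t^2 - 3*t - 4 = t^2 - 5*t + 4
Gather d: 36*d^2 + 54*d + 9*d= 36*d^2 + 63*d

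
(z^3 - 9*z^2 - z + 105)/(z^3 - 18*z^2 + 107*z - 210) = (z + 3)/(z - 6)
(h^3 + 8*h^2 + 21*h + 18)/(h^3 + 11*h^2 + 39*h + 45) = (h + 2)/(h + 5)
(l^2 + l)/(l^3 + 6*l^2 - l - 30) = l*(l + 1)/(l^3 + 6*l^2 - l - 30)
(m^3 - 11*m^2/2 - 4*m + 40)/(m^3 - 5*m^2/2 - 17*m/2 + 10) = (m - 4)/(m - 1)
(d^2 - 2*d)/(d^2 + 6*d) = (d - 2)/(d + 6)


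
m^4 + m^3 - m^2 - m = m*(m - 1)*(m + 1)^2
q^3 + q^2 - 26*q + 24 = (q - 4)*(q - 1)*(q + 6)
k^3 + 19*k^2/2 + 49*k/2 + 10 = (k + 1/2)*(k + 4)*(k + 5)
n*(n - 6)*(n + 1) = n^3 - 5*n^2 - 6*n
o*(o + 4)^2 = o^3 + 8*o^2 + 16*o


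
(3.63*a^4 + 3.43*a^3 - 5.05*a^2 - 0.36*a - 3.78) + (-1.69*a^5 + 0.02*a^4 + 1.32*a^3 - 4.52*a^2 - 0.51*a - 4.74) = -1.69*a^5 + 3.65*a^4 + 4.75*a^3 - 9.57*a^2 - 0.87*a - 8.52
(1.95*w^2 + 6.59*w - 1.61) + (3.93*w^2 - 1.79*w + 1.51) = 5.88*w^2 + 4.8*w - 0.1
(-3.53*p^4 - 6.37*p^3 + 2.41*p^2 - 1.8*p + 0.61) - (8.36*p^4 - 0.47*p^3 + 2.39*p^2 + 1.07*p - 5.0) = -11.89*p^4 - 5.9*p^3 + 0.02*p^2 - 2.87*p + 5.61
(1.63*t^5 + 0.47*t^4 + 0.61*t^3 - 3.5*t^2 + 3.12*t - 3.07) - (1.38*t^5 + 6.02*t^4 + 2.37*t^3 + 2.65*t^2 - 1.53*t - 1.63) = 0.25*t^5 - 5.55*t^4 - 1.76*t^3 - 6.15*t^2 + 4.65*t - 1.44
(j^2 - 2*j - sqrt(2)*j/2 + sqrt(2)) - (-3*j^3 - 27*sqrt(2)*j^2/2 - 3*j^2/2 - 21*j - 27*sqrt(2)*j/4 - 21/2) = 3*j^3 + 5*j^2/2 + 27*sqrt(2)*j^2/2 + 25*sqrt(2)*j/4 + 19*j + sqrt(2) + 21/2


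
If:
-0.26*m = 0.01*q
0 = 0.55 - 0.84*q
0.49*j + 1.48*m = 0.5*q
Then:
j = 0.74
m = -0.03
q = 0.65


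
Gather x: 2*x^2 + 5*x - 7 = 2*x^2 + 5*x - 7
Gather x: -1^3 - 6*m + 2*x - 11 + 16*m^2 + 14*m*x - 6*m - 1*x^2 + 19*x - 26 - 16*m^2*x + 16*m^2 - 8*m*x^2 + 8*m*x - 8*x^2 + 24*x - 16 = 32*m^2 - 12*m + x^2*(-8*m - 9) + x*(-16*m^2 + 22*m + 45) - 54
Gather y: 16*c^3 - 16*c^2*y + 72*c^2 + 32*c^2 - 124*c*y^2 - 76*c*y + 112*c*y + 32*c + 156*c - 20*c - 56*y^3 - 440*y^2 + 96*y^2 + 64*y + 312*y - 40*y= 16*c^3 + 104*c^2 + 168*c - 56*y^3 + y^2*(-124*c - 344) + y*(-16*c^2 + 36*c + 336)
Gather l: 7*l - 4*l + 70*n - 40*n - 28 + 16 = 3*l + 30*n - 12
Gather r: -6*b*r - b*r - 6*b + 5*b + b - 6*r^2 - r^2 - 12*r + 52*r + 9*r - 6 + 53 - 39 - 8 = -7*r^2 + r*(49 - 7*b)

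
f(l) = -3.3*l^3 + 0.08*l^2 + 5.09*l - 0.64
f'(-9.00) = -798.25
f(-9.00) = 2365.73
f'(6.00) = -350.35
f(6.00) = -680.02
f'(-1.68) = -23.12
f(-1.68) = 6.68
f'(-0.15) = 4.84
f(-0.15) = -1.39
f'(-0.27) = 4.33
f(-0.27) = -1.94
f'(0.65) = 1.01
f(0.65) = 1.80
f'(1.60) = -20.00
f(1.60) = -5.81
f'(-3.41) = -110.57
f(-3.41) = 113.78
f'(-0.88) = -2.72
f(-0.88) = -2.81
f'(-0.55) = 2.01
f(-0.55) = -2.87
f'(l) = -9.9*l^2 + 0.16*l + 5.09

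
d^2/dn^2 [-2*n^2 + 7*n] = -4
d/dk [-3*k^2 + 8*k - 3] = 8 - 6*k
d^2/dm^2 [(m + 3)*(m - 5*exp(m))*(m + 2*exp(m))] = -3*m^2*exp(m) - 40*m*exp(2*m) - 21*m*exp(m) + 6*m - 160*exp(2*m) - 24*exp(m) + 6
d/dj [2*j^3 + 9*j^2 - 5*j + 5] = 6*j^2 + 18*j - 5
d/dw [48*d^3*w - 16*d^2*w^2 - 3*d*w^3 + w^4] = 48*d^3 - 32*d^2*w - 9*d*w^2 + 4*w^3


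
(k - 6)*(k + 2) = k^2 - 4*k - 12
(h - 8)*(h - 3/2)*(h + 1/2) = h^3 - 9*h^2 + 29*h/4 + 6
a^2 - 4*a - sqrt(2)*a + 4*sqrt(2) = (a - 4)*(a - sqrt(2))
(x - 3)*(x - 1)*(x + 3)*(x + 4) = x^4 + 3*x^3 - 13*x^2 - 27*x + 36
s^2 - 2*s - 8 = (s - 4)*(s + 2)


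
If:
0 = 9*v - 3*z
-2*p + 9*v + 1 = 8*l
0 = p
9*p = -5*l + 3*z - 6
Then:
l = 7/3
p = 0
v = 53/27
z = 53/9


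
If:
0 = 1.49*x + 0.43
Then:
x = -0.29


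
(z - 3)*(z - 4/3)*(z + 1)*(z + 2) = z^4 - 4*z^3/3 - 7*z^2 + 10*z/3 + 8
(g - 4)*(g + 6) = g^2 + 2*g - 24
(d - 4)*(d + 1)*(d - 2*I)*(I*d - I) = I*d^4 + 2*d^3 - 4*I*d^3 - 8*d^2 - I*d^2 - 2*d + 4*I*d + 8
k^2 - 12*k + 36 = (k - 6)^2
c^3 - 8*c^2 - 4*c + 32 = (c - 8)*(c - 2)*(c + 2)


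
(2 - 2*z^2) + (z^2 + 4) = 6 - z^2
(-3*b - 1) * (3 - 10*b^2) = 30*b^3 + 10*b^2 - 9*b - 3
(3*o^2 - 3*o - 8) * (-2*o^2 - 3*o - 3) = -6*o^4 - 3*o^3 + 16*o^2 + 33*o + 24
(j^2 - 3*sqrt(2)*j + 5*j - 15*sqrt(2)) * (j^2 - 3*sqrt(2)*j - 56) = j^4 - 6*sqrt(2)*j^3 + 5*j^3 - 30*sqrt(2)*j^2 - 38*j^2 - 190*j + 168*sqrt(2)*j + 840*sqrt(2)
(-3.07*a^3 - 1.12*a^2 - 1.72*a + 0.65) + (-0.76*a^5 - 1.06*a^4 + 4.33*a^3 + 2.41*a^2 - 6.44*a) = -0.76*a^5 - 1.06*a^4 + 1.26*a^3 + 1.29*a^2 - 8.16*a + 0.65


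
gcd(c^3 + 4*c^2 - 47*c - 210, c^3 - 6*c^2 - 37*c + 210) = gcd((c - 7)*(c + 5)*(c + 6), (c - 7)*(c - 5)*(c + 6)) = c^2 - c - 42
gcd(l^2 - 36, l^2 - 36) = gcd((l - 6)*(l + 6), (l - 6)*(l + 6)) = l^2 - 36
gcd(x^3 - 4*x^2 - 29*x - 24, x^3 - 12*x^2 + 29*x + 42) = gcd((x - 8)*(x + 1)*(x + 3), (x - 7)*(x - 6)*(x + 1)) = x + 1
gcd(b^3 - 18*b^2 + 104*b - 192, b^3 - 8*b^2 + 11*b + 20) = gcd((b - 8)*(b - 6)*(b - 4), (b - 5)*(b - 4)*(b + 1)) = b - 4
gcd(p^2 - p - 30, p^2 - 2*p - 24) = p - 6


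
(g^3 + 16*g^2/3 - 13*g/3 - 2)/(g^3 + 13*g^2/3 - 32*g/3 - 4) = (g - 1)/(g - 2)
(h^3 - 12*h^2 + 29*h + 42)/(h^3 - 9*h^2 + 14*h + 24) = (h - 7)/(h - 4)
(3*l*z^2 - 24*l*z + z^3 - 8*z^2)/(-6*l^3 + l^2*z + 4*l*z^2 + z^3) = z*(z - 8)/(-2*l^2 + l*z + z^2)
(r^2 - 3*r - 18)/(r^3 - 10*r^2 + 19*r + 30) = (r + 3)/(r^2 - 4*r - 5)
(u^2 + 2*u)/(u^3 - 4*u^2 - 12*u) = 1/(u - 6)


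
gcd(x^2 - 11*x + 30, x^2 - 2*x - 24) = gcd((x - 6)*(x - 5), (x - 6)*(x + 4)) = x - 6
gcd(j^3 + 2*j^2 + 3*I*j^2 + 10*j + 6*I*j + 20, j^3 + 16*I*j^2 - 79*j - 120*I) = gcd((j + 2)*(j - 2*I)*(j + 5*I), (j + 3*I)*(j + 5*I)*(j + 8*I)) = j + 5*I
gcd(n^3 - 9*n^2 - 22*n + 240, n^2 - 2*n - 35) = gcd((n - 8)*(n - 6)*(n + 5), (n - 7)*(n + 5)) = n + 5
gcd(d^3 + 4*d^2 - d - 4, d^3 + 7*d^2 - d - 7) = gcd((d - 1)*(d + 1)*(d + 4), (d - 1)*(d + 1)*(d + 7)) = d^2 - 1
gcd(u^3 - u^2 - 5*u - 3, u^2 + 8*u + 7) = u + 1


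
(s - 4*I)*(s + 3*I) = s^2 - I*s + 12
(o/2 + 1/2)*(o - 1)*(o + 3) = o^3/2 + 3*o^2/2 - o/2 - 3/2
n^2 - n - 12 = (n - 4)*(n + 3)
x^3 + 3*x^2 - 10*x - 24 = (x - 3)*(x + 2)*(x + 4)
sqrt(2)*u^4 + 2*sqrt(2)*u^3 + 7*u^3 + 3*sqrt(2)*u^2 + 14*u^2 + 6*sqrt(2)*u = u*(u + 2)*(u + 3*sqrt(2))*(sqrt(2)*u + 1)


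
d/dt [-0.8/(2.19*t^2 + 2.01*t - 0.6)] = (3.504*t + 1.608)/(2.19*t^2 + 2.01*t - 0.6)^2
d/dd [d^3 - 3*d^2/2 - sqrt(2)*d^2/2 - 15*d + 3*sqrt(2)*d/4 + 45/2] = 3*d^2 - 3*d - sqrt(2)*d - 15 + 3*sqrt(2)/4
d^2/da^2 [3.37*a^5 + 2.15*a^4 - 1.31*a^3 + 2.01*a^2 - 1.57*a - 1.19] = 67.4*a^3 + 25.8*a^2 - 7.86*a + 4.02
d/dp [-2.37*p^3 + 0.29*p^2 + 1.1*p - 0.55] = -7.11*p^2 + 0.58*p + 1.1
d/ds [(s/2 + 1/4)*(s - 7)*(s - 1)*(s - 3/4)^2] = 5*s^4/2 - 18*s^3 + 711*s^2/32 - 167*s/32 - 57/32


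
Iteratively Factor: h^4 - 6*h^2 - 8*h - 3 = (h + 1)*(h^3 - h^2 - 5*h - 3) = (h + 1)^2*(h^2 - 2*h - 3) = (h - 3)*(h + 1)^2*(h + 1)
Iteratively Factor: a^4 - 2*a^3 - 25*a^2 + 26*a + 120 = (a + 2)*(a^3 - 4*a^2 - 17*a + 60) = (a - 3)*(a + 2)*(a^2 - a - 20) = (a - 5)*(a - 3)*(a + 2)*(a + 4)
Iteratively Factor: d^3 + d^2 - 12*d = (d + 4)*(d^2 - 3*d) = d*(d + 4)*(d - 3)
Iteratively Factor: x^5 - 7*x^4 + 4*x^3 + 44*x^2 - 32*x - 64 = (x - 4)*(x^4 - 3*x^3 - 8*x^2 + 12*x + 16) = (x - 4)*(x - 2)*(x^3 - x^2 - 10*x - 8) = (x - 4)*(x - 2)*(x + 1)*(x^2 - 2*x - 8) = (x - 4)^2*(x - 2)*(x + 1)*(x + 2)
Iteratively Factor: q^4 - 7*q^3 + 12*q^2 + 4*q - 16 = (q + 1)*(q^3 - 8*q^2 + 20*q - 16) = (q - 2)*(q + 1)*(q^2 - 6*q + 8) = (q - 2)^2*(q + 1)*(q - 4)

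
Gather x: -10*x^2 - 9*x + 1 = -10*x^2 - 9*x + 1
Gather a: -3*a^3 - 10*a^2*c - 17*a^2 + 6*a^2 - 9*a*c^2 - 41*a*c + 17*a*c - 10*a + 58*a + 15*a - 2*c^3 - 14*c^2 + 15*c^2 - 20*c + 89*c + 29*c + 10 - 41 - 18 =-3*a^3 + a^2*(-10*c - 11) + a*(-9*c^2 - 24*c + 63) - 2*c^3 + c^2 + 98*c - 49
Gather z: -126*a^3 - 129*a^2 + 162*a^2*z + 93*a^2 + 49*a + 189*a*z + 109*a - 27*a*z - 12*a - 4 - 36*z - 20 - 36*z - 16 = -126*a^3 - 36*a^2 + 146*a + z*(162*a^2 + 162*a - 72) - 40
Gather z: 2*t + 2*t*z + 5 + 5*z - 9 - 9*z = 2*t + z*(2*t - 4) - 4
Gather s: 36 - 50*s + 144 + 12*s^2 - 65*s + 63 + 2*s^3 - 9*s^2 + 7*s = 2*s^3 + 3*s^2 - 108*s + 243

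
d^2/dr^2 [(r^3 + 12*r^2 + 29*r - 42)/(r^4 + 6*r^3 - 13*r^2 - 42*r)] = 2*(r^6 + 15*r^5 - 33*r^4 + 77*r^3 + 90*r^2 - 108*r - 216)/(r^3*(r^6 - 3*r^5 - 15*r^4 + 35*r^3 + 90*r^2 - 108*r - 216))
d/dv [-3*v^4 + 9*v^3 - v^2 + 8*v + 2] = -12*v^3 + 27*v^2 - 2*v + 8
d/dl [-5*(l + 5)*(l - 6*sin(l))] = -5*l + 5*(l + 5)*(6*cos(l) - 1) + 30*sin(l)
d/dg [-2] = 0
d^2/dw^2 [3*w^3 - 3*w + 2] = 18*w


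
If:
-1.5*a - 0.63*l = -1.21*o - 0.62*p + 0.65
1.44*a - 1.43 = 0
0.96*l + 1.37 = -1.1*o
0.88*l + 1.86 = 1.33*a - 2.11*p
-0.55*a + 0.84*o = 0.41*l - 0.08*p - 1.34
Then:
No Solution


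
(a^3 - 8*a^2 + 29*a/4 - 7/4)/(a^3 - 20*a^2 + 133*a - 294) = (a^2 - a + 1/4)/(a^2 - 13*a + 42)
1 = 1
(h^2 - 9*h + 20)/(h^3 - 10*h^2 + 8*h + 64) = (h - 5)/(h^2 - 6*h - 16)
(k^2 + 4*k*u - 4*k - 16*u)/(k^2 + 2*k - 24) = (k + 4*u)/(k + 6)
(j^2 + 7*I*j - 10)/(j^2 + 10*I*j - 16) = (j + 5*I)/(j + 8*I)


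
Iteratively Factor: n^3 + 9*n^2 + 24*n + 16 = (n + 4)*(n^2 + 5*n + 4) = (n + 1)*(n + 4)*(n + 4)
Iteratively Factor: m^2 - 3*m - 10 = (m - 5)*(m + 2)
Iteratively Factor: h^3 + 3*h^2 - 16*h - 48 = (h - 4)*(h^2 + 7*h + 12) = (h - 4)*(h + 3)*(h + 4)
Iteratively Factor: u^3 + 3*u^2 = (u)*(u^2 + 3*u) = u*(u + 3)*(u)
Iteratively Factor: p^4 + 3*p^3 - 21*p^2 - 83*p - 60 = (p - 5)*(p^3 + 8*p^2 + 19*p + 12) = (p - 5)*(p + 1)*(p^2 + 7*p + 12) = (p - 5)*(p + 1)*(p + 4)*(p + 3)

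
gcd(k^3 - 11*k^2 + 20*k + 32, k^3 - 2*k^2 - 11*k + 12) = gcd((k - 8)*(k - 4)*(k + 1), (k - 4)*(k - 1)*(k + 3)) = k - 4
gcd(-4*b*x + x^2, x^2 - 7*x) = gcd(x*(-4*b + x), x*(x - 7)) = x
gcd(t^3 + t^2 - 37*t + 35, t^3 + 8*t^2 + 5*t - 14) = t^2 + 6*t - 7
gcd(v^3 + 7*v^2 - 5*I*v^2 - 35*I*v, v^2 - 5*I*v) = v^2 - 5*I*v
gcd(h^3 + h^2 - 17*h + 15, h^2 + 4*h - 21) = h - 3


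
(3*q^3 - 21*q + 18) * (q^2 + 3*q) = 3*q^5 + 9*q^4 - 21*q^3 - 45*q^2 + 54*q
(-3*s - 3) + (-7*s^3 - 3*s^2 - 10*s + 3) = -7*s^3 - 3*s^2 - 13*s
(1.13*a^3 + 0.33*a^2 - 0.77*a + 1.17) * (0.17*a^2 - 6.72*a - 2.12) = 0.1921*a^5 - 7.5375*a^4 - 4.7441*a^3 + 4.6737*a^2 - 6.23*a - 2.4804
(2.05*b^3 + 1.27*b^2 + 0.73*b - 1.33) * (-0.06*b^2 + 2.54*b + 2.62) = -0.123*b^5 + 5.1308*b^4 + 8.553*b^3 + 5.2614*b^2 - 1.4656*b - 3.4846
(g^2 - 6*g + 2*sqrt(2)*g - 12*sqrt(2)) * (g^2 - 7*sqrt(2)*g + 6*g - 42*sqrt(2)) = g^4 - 5*sqrt(2)*g^3 - 64*g^2 + 180*sqrt(2)*g + 1008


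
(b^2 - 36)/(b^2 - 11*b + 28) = (b^2 - 36)/(b^2 - 11*b + 28)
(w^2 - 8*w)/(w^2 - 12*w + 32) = w/(w - 4)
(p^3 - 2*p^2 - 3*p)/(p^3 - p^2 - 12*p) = (-p^2 + 2*p + 3)/(-p^2 + p + 12)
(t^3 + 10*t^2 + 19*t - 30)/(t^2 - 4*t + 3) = (t^2 + 11*t + 30)/(t - 3)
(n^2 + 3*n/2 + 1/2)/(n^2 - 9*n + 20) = (2*n^2 + 3*n + 1)/(2*(n^2 - 9*n + 20))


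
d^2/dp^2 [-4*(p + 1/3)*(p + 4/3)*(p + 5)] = -24*p - 160/3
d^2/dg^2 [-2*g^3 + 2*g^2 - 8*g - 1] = 4 - 12*g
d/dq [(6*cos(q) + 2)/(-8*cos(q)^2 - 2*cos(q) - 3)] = 2*(-24*cos(q)^2 - 16*cos(q) + 7)*sin(q)/(-8*sin(q)^2 + 2*cos(q) + 11)^2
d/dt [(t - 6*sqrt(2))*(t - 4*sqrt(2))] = 2*t - 10*sqrt(2)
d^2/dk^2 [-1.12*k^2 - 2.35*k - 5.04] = -2.24000000000000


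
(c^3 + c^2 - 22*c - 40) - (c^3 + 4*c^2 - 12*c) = -3*c^2 - 10*c - 40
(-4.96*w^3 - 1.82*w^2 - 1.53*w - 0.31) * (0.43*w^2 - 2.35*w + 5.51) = -2.1328*w^5 + 10.8734*w^4 - 23.7105*w^3 - 6.566*w^2 - 7.7018*w - 1.7081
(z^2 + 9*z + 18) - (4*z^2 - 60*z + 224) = -3*z^2 + 69*z - 206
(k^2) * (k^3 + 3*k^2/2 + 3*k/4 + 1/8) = k^5 + 3*k^4/2 + 3*k^3/4 + k^2/8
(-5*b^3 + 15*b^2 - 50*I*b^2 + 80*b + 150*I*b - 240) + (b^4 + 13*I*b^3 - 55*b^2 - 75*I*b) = b^4 - 5*b^3 + 13*I*b^3 - 40*b^2 - 50*I*b^2 + 80*b + 75*I*b - 240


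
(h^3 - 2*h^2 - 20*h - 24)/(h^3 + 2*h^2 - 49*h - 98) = (h^2 - 4*h - 12)/(h^2 - 49)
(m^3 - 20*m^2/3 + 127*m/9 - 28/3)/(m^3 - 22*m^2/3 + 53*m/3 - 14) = (m - 4/3)/(m - 2)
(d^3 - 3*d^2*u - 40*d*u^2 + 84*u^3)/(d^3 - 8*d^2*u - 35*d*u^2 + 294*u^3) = (-d + 2*u)/(-d + 7*u)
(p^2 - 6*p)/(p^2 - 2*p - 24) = p/(p + 4)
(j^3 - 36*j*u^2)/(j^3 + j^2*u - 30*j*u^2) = (-j + 6*u)/(-j + 5*u)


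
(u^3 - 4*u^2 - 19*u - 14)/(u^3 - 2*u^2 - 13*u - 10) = (u - 7)/(u - 5)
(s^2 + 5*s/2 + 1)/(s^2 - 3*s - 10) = (s + 1/2)/(s - 5)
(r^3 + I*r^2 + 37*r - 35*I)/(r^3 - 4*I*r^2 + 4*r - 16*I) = (r^3 + I*r^2 + 37*r - 35*I)/(r^3 - 4*I*r^2 + 4*r - 16*I)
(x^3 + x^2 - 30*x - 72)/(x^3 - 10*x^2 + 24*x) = (x^2 + 7*x + 12)/(x*(x - 4))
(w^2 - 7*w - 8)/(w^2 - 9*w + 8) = (w + 1)/(w - 1)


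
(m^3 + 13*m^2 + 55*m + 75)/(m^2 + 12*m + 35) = (m^2 + 8*m + 15)/(m + 7)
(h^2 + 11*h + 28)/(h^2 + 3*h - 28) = (h + 4)/(h - 4)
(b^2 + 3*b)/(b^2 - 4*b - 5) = b*(b + 3)/(b^2 - 4*b - 5)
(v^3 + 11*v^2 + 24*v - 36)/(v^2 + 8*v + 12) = (v^2 + 5*v - 6)/(v + 2)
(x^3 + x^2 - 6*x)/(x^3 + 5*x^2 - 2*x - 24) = x/(x + 4)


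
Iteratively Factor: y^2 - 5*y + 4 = (y - 1)*(y - 4)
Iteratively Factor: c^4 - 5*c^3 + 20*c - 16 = (c + 2)*(c^3 - 7*c^2 + 14*c - 8) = (c - 1)*(c + 2)*(c^2 - 6*c + 8) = (c - 2)*(c - 1)*(c + 2)*(c - 4)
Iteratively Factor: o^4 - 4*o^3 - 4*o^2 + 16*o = (o + 2)*(o^3 - 6*o^2 + 8*o) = o*(o + 2)*(o^2 - 6*o + 8) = o*(o - 4)*(o + 2)*(o - 2)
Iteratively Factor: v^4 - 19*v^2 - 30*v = (v + 3)*(v^3 - 3*v^2 - 10*v) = (v + 2)*(v + 3)*(v^2 - 5*v) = (v - 5)*(v + 2)*(v + 3)*(v)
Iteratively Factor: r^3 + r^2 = (r)*(r^2 + r) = r^2*(r + 1)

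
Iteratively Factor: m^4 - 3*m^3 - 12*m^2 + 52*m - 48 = (m - 2)*(m^3 - m^2 - 14*m + 24) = (m - 2)*(m + 4)*(m^2 - 5*m + 6) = (m - 2)^2*(m + 4)*(m - 3)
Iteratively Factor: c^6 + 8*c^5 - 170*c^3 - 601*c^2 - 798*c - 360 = (c + 3)*(c^5 + 5*c^4 - 15*c^3 - 125*c^2 - 226*c - 120) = (c - 5)*(c + 3)*(c^4 + 10*c^3 + 35*c^2 + 50*c + 24) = (c - 5)*(c + 1)*(c + 3)*(c^3 + 9*c^2 + 26*c + 24) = (c - 5)*(c + 1)*(c + 3)*(c + 4)*(c^2 + 5*c + 6) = (c - 5)*(c + 1)*(c + 3)^2*(c + 4)*(c + 2)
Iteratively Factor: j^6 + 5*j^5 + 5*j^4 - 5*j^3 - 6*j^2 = (j)*(j^5 + 5*j^4 + 5*j^3 - 5*j^2 - 6*j) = j*(j + 1)*(j^4 + 4*j^3 + j^2 - 6*j) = j^2*(j + 1)*(j^3 + 4*j^2 + j - 6) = j^2*(j + 1)*(j + 3)*(j^2 + j - 2) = j^2*(j + 1)*(j + 2)*(j + 3)*(j - 1)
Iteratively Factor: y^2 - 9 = (y + 3)*(y - 3)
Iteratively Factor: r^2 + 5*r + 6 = (r + 3)*(r + 2)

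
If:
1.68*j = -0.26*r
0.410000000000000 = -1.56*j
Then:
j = -0.26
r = 1.70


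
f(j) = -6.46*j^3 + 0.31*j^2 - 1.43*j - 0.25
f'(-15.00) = -4371.23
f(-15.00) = 21893.45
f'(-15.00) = -4371.23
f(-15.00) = 21893.45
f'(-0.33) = -3.75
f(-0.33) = 0.49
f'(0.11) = -1.60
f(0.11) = -0.41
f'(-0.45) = -5.63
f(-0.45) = 1.04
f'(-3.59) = -253.43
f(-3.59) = 307.77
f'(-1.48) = -44.80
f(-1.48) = 23.49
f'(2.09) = -84.79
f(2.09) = -60.86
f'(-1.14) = -27.32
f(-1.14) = 11.35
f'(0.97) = -19.06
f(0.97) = -7.24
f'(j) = -19.38*j^2 + 0.62*j - 1.43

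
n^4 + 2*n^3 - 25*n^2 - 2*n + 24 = (n - 4)*(n - 1)*(n + 1)*(n + 6)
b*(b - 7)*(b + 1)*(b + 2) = b^4 - 4*b^3 - 19*b^2 - 14*b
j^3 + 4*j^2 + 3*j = j*(j + 1)*(j + 3)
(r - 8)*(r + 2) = r^2 - 6*r - 16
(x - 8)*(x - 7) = x^2 - 15*x + 56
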